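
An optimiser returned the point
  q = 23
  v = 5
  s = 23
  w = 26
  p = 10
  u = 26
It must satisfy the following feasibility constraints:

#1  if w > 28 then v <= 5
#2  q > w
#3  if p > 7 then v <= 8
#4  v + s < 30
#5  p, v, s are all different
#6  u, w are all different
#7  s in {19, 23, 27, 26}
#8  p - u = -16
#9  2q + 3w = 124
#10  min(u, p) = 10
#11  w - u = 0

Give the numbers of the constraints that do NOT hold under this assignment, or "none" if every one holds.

#1 w = 26, not > 28; antecedent false, conditional vacuously true — holds.
#2 q = 23, w = 26; 23 ≤ 26 (want >) — does not hold.
#3 p = 10 > 7, so we need v ≤ 8; v = 5 ≤ 8 — holds.
#4 v + s = 5 + 23 = 28; 28 < 30 — holds.
#5 values 10, 5, 23 are pairwise distinct — holds.
#6 u = w = 26, not all different — does not hold.
#7 s = 23 is in {19, 23, 27, 26} — holds.
#8 p - u = 10 - 26 = -16 — holds.
#9 2q + 3w = 2(23) + 3(26) = 124 — holds.
#10 min(26, 10) = 10 — holds.
#11 w - u = 26 - 26 = 0 — holds.

The assignment fails constraints 2 and 6.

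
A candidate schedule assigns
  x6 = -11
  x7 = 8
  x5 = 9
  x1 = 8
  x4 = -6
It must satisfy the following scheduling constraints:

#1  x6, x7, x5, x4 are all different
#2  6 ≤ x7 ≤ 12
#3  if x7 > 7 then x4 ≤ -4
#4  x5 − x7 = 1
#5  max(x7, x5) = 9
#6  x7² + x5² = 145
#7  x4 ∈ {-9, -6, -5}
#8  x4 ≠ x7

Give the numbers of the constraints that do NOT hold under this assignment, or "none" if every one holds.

None — every constraint holds.

#1 values -11, 8, 9, -6 are pairwise distinct  yes
#2 x7 = 8 lies in [6, 12]  yes
#3 x7 = 8 > 7, so we need x4 ≤ -4; x4 = -6 ≤ -4  yes
#4 x5 − x7 = 9 − 8 = 1  yes
#5 max(8, 9) = 9  yes
#6 x7² + x5² = 8² + 9² = 64 + 81 = 145  yes
#7 x4 = -6 is in {-9, -6, -5}  yes
#8 x4 = -6, x7 = 8; distinct  yes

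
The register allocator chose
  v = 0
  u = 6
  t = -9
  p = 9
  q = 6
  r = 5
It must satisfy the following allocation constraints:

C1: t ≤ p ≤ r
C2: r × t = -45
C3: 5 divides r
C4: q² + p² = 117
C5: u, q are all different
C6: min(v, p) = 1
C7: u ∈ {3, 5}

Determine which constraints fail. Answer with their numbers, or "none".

The assignment fails constraints 1, 5, 6, and 7.

C1: values -9, 9, 5; p = 9 is not ≤ r = 5 — does not hold.
C2: r × t = 5 × (-9) = -45 — holds.
C3: 5 / 5 = 1, so 5 divides 5 — holds.
C4: q² + p² = 6² + 9² = 36 + 81 = 117 — holds.
C5: u = q = 6, not all different — does not hold.
C6: min(0, 9) = 0, not 1 — does not hold.
C7: u = 6 is not in {3, 5} — does not hold.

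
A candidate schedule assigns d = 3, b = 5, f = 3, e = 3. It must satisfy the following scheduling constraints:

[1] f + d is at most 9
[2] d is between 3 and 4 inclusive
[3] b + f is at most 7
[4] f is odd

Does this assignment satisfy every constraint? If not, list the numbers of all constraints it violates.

No — constraint 3 is not satisfied.

[1] f + d = 3 + 3 = 6; 6 ≤ 9  holds
[2] d = 3 lies in [3, 4]  holds
[3] b + f = 5 + 3 = 8; 8 > 7, bound 7 not met  fails
[4] f = 3 is odd  holds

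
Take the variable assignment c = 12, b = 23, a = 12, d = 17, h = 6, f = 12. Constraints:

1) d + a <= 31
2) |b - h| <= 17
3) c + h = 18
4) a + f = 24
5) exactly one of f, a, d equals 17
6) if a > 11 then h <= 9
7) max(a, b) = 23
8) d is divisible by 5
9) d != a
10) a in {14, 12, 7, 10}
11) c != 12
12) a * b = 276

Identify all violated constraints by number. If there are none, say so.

Constraints 8 and 11 are violated.

1) d + a = 17 + 12 = 29; 29 ≤ 31 — holds.
2) |23 - 6| = 17; 17 ≤ 17 — holds.
3) c + h = 12 + 6 = 18 — holds.
4) a + f = 12 + 12 = 24 — holds.
5) f=12, a=12, d=17; 1 of them equals 17 — holds.
6) a = 12 > 11, so we need h ≤ 9; h = 6 ≤ 9 — holds.
7) max(12, 23) = 23 — holds.
8) 17 = 5*3 + 2, so 5 does not divide 17 — does not hold.
9) d = 17, a = 12; distinct — holds.
10) a = 12 is in {14, 12, 7, 10} — holds.
11) c = 12, but 12 is required to differ — does not hold.
12) a * b = 12 * 23 = 276 — holds.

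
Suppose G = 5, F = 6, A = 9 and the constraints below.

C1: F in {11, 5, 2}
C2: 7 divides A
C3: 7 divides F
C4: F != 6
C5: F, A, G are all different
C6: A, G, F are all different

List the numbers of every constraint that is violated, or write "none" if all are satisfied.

C1: F = 6 is not in {11, 5, 2}  ✗
C2: 9 = 7*1 + 2, so 7 does not divide 9  ✗
C3: 6 = 7*0 + 6, so 7 does not divide 6  ✗
C4: F = 6, but 6 is required to differ  ✗
C5: values 6, 9, 5 are pairwise distinct  ✓
C6: values 9, 5, 6 are pairwise distinct  ✓

Constraints 1, 2, 3, and 4 are violated.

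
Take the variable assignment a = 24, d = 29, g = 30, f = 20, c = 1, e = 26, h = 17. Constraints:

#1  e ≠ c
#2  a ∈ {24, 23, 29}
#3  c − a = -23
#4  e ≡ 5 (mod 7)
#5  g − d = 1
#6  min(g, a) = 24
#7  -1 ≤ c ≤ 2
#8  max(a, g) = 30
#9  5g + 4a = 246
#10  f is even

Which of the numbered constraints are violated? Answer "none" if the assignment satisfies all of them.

#1 e = 26, c = 1; distinct — holds.
#2 a = 24 is in {24, 23, 29} — holds.
#3 c − a = 1 − 24 = -23 — holds.
#4 26 mod 7 = 5 — holds.
#5 g − d = 30 − 29 = 1 — holds.
#6 min(30, 24) = 24 — holds.
#7 c = 1 lies in [-1, 2] — holds.
#8 max(24, 30) = 30 — holds.
#9 5g + 4a = 5(30) + 4(24) = 246 — holds.
#10 f = 20 is even — holds.

The assignment satisfies every constraint.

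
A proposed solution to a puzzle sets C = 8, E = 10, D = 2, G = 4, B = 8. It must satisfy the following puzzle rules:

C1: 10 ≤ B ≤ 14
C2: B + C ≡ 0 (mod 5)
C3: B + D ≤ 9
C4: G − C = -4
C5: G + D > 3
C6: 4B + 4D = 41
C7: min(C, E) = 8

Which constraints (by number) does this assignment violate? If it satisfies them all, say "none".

No — constraints 1, 2, 3, 6 are not satisfied.

C1: B = 8 is outside [10, 14]  ✘
C2: B + C = 16; 16 mod 5 = 1, not 0  ✘
C3: B + D = 8 + 2 = 10; 10 > 9, bound 9 not met  ✘
C4: G − C = 4 − 8 = -4  ✔
C5: G + D = 4 + 2 = 6; 6 > 3  ✔
C6: 4B + 4D = 4(8) + 4(2) = 40, not 41  ✘
C7: min(8, 10) = 8  ✔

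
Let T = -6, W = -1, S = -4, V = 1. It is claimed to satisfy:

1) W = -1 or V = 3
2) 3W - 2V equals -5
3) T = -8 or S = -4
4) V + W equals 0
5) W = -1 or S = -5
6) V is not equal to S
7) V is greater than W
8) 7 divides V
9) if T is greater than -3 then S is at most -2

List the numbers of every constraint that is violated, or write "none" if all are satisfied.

Violated: 8.

1) W = -1 = -1 (first disjunct) — OK.
2) 3W - 2V = 3(-1) - 2(1) = -5 — OK.
3) T = -6 ≠ -8, but S = -4 = -4 (second disjunct) — OK.
4) V + W = 1 + (-1) = 0 — OK.
5) W = -1 = -1 (first disjunct) — OK.
6) V = 1, S = -4; distinct — OK.
7) V = 1, W = -1; 1 > -1 — OK.
8) 1 = 7*0 + 1, so 7 does not divide 1 — violated.
9) T = -6, not > -3; antecedent false, conditional vacuously true — OK.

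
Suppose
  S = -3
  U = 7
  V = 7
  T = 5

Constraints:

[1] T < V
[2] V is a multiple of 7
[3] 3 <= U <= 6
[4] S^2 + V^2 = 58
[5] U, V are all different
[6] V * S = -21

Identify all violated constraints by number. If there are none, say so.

[1] T = 5, V = 7; 5 < 7  ✔
[2] 7 / 7 = 1, so 7 divides 7  ✔
[3] U = 7 is outside [3, 6]  ✘
[4] S^2 + V^2 = (-3)^2 + 7^2 = 9 + 49 = 58  ✔
[5] U = V = 7, not all different  ✘
[6] V * S = 7 * (-3) = -21  ✔

Constraints 3 and 5 do not hold.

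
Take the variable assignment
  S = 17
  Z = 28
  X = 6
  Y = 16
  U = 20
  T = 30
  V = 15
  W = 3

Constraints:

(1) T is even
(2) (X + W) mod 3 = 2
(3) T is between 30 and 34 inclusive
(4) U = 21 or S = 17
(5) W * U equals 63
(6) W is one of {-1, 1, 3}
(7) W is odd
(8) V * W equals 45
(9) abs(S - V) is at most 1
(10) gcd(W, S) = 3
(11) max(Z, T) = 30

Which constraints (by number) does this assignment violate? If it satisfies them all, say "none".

(1) T = 30 is even  holds
(2) X + W = 9; 9 mod 3 = 0, not 2  fails
(3) T = 30 lies in [30, 34]  holds
(4) U = 20 ≠ 21, but S = 17 = 17 (second disjunct)  holds
(5) W * U = 3 * 20 = 60, not 63  fails
(6) W = 3 is in {-1, 1, 3}  holds
(7) W = 3 is odd  holds
(8) V * W = 15 * 3 = 45  holds
(9) abs(17 - 15) = 2; 2 > 1, exceeds bound 1  fails
(10) gcd(3, 17) = 1, not 3  fails
(11) max(28, 30) = 30  holds

Violated: 2, 5, 9, 10.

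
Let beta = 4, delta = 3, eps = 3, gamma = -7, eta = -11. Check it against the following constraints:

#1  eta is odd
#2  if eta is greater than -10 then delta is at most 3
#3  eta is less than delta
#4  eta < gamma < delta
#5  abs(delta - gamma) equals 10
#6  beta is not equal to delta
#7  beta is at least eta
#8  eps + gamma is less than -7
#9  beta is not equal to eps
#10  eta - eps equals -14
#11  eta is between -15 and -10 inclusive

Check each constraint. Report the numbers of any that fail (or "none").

The assignment fails constraint 8.

#1 eta = -11 is odd  OK
#2 eta = -11, not > -10; antecedent false, conditional vacuously true  OK
#3 eta = -11, delta = 3; -11 < 3  OK
#4 values -11 < -7 < 3  OK
#5 abs(3 - (-7)) = 10  OK
#6 beta = 4, delta = 3; distinct  OK
#7 beta = 4, eta = -11; 4 ≥ -11  OK
#8 eps + gamma = 3 + (-7) = -4; -4 ≥ -7, bound -7 not met  FAIL
#9 beta = 4, eps = 3; distinct  OK
#10 eta - eps = -11 - 3 = -14  OK
#11 eta = -11 lies in [-15, -10]  OK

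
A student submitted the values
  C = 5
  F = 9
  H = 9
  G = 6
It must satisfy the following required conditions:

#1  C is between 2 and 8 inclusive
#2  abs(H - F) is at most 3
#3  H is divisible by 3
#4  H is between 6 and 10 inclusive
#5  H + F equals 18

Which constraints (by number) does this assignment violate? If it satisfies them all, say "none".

The assignment satisfies every constraint.

#1 C = 5 lies in [2, 8] — satisfied.
#2 abs(9 - 9) = 0; 0 ≤ 3 — satisfied.
#3 9 / 3 = 3, so 3 divides 9 — satisfied.
#4 H = 9 lies in [6, 10] — satisfied.
#5 H + F = 9 + 9 = 18 — satisfied.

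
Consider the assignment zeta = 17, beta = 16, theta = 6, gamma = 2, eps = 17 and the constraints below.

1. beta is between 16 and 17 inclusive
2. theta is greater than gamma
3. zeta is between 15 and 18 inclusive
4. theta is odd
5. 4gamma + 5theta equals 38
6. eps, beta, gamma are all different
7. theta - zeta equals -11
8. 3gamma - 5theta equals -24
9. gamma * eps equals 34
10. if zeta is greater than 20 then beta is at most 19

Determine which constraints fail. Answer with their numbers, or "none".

Constraint 4 does not hold.

1. beta = 16 lies in [16, 17] — OK.
2. theta = 6, gamma = 2; 6 > 2 — OK.
3. zeta = 17 lies in [15, 18] — OK.
4. theta = 6 is even — violated.
5. 4gamma + 5theta = 4(2) + 5(6) = 38 — OK.
6. values 17, 16, 2 are pairwise distinct — OK.
7. theta - zeta = 6 - 17 = -11 — OK.
8. 3gamma - 5theta = 3(2) - 5(6) = -24 — OK.
9. gamma * eps = 2 * 17 = 34 — OK.
10. zeta = 17, not > 20; antecedent false, conditional vacuously true — OK.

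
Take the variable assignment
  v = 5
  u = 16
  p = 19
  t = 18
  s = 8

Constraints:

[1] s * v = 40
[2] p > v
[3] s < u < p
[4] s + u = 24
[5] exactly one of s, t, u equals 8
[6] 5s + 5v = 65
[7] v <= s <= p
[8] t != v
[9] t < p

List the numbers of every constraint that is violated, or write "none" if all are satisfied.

All constraints are satisfied.

[1] s * v = 8 * 5 = 40 — holds.
[2] p = 19, v = 5; 19 > 5 — holds.
[3] values 8 < 16 < 19 — holds.
[4] s + u = 8 + 16 = 24 — holds.
[5] s=8, t=18, u=16; 1 of them equals 8 — holds.
[6] 5s + 5v = 5(8) + 5(5) = 65 — holds.
[7] values 5 <= 8 <= 19 — holds.
[8] t = 18, v = 5; distinct — holds.
[9] t = 18, p = 19; 18 < 19 — holds.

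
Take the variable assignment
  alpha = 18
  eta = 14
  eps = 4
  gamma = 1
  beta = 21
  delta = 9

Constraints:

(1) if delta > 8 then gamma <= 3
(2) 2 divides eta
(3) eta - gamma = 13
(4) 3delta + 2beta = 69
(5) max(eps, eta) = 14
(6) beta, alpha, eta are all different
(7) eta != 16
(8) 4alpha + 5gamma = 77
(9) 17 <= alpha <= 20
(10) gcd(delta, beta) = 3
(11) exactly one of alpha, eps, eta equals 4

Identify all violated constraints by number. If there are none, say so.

(1) delta = 9 > 8, so we need gamma ≤ 3; gamma = 1 ≤ 3 — OK.
(2) 14 / 2 = 7, so 2 divides 14 — OK.
(3) eta - gamma = 14 - 1 = 13 — OK.
(4) 3delta + 2beta = 3(9) + 2(21) = 69 — OK.
(5) max(4, 14) = 14 — OK.
(6) values 21, 18, 14 are pairwise distinct — OK.
(7) eta = 14, and 14 ≠ 16 — OK.
(8) 4alpha + 5gamma = 4(18) + 5(1) = 77 — OK.
(9) alpha = 18 lies in [17, 20] — OK.
(10) gcd(9, 21) = 3 — OK.
(11) alpha=18, eps=4, eta=14; 1 of them equals 4 — OK.

Yes — all constraints hold.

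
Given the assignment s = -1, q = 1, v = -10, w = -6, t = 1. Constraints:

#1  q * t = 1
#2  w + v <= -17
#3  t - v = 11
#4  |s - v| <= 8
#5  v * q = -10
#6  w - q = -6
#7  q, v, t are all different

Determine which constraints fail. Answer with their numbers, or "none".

Constraints 2, 4, 6, and 7 are violated.

#1 q * t = 1 * 1 = 1 — holds.
#2 w + v = -6 + (-10) = -16; -16 > -17, bound -17 not met — fails.
#3 t - v = 1 - (-10) = 11 — holds.
#4 |-1 - (-10)| = 9; 9 > 8, exceeds bound 8 — fails.
#5 v * q = -10 * 1 = -10 — holds.
#6 w - q = -6 - 1 = -7, not -6 — fails.
#7 q = t = 1, not all different — fails.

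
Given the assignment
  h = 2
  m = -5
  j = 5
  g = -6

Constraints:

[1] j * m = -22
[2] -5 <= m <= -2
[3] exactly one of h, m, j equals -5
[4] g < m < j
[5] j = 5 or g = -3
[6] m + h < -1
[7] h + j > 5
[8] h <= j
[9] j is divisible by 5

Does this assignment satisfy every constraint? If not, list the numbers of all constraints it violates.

[1] j * m = 5 * (-5) = -25, not -22 — violated.
[2] m = -5 lies in [-5, -2] — OK.
[3] h=2, m=-5, j=5; 1 of them equals -5 — OK.
[4] values -6 < -5 < 5 — OK.
[5] j = 5 = 5 (first disjunct) — OK.
[6] m + h = -5 + 2 = -3; -3 < -1 — OK.
[7] h + j = 2 + 5 = 7; 7 > 5 — OK.
[8] h = 2, j = 5; 2 ≤ 5 — OK.
[9] 5 / 5 = 1, so 5 divides 5 — OK.

Constraint 1 does not hold.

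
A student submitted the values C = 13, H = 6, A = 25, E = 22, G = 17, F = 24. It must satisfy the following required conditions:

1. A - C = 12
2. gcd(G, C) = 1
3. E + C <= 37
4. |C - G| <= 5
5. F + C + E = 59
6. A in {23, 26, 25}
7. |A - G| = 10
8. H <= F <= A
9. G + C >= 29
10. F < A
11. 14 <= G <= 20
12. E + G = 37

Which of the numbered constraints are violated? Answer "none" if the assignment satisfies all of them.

Constraints 7, 12 do not hold.

1. A - C = 25 - 13 = 12  holds
2. gcd(17, 13) = 1  holds
3. E + C = 22 + 13 = 35; 35 ≤ 37  holds
4. |13 - 17| = 4; 4 ≤ 5  holds
5. F + C + E = 24 + 13 + 22 = 59  holds
6. A = 25 is in {23, 26, 25}  holds
7. |25 - 17| = 8, not 10  fails
8. values 6 <= 24 <= 25  holds
9. G + C = 17 + 13 = 30; 30 ≥ 29  holds
10. F = 24, A = 25; 24 < 25  holds
11. G = 17 lies in [14, 20]  holds
12. E + G = 22 + 17 = 39, not 37  fails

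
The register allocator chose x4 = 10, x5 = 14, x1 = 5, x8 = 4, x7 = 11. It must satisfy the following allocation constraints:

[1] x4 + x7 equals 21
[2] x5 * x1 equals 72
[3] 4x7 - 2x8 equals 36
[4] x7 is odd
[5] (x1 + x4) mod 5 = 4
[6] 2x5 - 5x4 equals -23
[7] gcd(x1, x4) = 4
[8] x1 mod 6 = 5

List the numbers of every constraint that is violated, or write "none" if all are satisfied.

[1] x4 + x7 = 10 + 11 = 21 — holds.
[2] x5 * x1 = 14 * 5 = 70, not 72 — fails.
[3] 4x7 - 2x8 = 4(11) - 2(4) = 36 — holds.
[4] x7 = 11 is odd — holds.
[5] x1 + x4 = 15; 15 mod 5 = 0, not 4 — fails.
[6] 2x5 - 5x4 = 2(14) - 5(10) = -22, not -23 — fails.
[7] gcd(5, 10) = 5, not 4 — fails.
[8] 5 mod 6 = 5 — holds.

Constraints 2, 5, 6, 7 are violated.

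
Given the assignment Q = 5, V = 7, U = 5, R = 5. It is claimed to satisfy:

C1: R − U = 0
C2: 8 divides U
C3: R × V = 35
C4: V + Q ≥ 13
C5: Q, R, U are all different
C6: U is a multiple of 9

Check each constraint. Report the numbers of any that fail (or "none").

C1: R − U = 5 − 5 = 0 — holds.
C2: 5 = 8×0 + 5, so 8 does not divide 5 — does not hold.
C3: R × V = 5 × 7 = 35 — holds.
C4: V + Q = 7 + 5 = 12; 12 < 13, bound 13 not met — does not hold.
C5: Q = R = 5, not all different — does not hold.
C6: 5 = 9×0 + 5, so 9 does not divide 5 — does not hold.

Constraints 2, 4, 5, and 6 are violated.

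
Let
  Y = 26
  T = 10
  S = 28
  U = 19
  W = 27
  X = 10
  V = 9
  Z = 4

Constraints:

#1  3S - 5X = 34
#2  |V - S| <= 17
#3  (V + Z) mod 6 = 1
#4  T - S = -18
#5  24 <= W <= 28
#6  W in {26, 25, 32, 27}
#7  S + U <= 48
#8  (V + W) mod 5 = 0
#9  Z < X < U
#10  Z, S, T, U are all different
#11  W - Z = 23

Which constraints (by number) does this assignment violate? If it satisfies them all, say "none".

#1 3S - 5X = 3(28) - 5(10) = 34 — holds.
#2 |9 - 28| = 19; 19 > 17, exceeds bound 17 — does not hold.
#3 V + Z = 13; 13 mod 6 = 1 — holds.
#4 T - S = 10 - 28 = -18 — holds.
#5 W = 27 lies in [24, 28] — holds.
#6 W = 27 is in {26, 25, 32, 27} — holds.
#7 S + U = 28 + 19 = 47; 47 ≤ 48 — holds.
#8 V + W = 36; 36 mod 5 = 1, not 0 — does not hold.
#9 values 4 < 10 < 19 — holds.
#10 values 4, 28, 10, 19 are pairwise distinct — holds.
#11 W - Z = 27 - 4 = 23 — holds.

Violated: 2, 8.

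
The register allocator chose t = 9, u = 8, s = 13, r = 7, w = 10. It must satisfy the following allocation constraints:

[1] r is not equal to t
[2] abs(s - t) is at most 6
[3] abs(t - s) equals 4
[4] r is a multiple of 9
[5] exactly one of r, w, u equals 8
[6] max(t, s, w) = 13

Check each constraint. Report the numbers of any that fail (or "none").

Constraint 4 is violated.

[1] r = 7, t = 9; distinct — OK.
[2] abs(13 - 9) = 4; 4 ≤ 6 — OK.
[3] abs(9 - 13) = 4 — OK.
[4] 7 = 9*0 + 7, so 9 does not divide 7 — violated.
[5] r=7, w=10, u=8; 1 of them equals 8 — OK.
[6] max(9, 13, 10) = 13 — OK.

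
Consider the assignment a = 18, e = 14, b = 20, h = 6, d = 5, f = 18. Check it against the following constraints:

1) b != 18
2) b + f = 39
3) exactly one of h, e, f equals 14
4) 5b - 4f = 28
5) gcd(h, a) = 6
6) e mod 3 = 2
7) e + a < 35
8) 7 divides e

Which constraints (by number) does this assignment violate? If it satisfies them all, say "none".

1) b = 20, and 20 ≠ 18 — holds.
2) b + f = 20 + 18 = 38, not 39 — does not hold.
3) h=6, e=14, f=18; 1 of them equals 14 — holds.
4) 5b - 4f = 5(20) - 4(18) = 28 — holds.
5) gcd(6, 18) = 6 — holds.
6) 14 mod 3 = 2 — holds.
7) e + a = 14 + 18 = 32; 32 < 35 — holds.
8) 14 / 7 = 2, so 7 divides 14 — holds.

The assignment fails constraint 2.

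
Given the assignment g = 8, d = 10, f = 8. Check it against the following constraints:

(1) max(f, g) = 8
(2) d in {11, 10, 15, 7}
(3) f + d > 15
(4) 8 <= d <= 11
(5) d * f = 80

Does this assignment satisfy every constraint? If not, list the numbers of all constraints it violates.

(1) max(8, 8) = 8 — satisfied.
(2) d = 10 is in {11, 10, 15, 7} — satisfied.
(3) f + d = 8 + 10 = 18; 18 > 15 — satisfied.
(4) d = 10 lies in [8, 11] — satisfied.
(5) d * f = 10 * 8 = 80 — satisfied.

Yes — all constraints hold.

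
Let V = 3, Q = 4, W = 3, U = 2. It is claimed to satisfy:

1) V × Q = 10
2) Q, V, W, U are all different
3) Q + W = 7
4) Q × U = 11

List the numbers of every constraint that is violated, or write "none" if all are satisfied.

Violated: 1, 2, and 4.

1) V × Q = 3 × 4 = 12, not 10  FAIL
2) V = W = 3, not all different  FAIL
3) Q + W = 4 + 3 = 7  OK
4) Q × U = 4 × 2 = 8, not 11  FAIL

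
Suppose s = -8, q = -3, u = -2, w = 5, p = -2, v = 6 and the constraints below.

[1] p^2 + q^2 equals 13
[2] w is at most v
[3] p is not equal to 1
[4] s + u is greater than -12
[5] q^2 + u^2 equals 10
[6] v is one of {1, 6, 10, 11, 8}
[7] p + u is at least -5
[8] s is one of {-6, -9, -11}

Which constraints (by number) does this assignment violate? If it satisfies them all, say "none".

[1] p^2 + q^2 = (-2)^2 + (-3)^2 = 4 + 9 = 13  true
[2] w = 5, v = 6; 5 ≤ 6  true
[3] p = -2, and -2 ≠ 1  true
[4] s + u = -8 + (-2) = -10; -10 > -12  true
[5] q^2 + u^2 = (-3)^2 + (-2)^2 = 9 + 4 = 13, not 10  false
[6] v = 6 is in {1, 6, 10, 11, 8}  true
[7] p + u = -2 + (-2) = -4; -4 ≥ -5  true
[8] s = -8 is not in {-6, -9, -11}  false

Violated: 5 and 8.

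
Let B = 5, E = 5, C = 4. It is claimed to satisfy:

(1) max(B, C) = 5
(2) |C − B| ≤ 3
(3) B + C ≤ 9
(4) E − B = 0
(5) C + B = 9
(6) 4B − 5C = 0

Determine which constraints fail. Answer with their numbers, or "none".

All constraints are satisfied.

(1) max(5, 4) = 5 — satisfied.
(2) |4 − 5| = 1; 1 ≤ 3 — satisfied.
(3) B + C = 5 + 4 = 9; 9 ≤ 9 — satisfied.
(4) E − B = 5 − 5 = 0 — satisfied.
(5) C + B = 4 + 5 = 9 — satisfied.
(6) 4B − 5C = 4(5) − 5(4) = 0 — satisfied.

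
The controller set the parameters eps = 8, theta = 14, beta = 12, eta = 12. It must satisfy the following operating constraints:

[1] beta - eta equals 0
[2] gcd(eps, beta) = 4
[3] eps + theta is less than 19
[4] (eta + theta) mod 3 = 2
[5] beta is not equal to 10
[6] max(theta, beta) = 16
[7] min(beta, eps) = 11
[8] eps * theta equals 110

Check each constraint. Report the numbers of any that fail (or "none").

Constraints 3, 6, 7, and 8 do not hold.

[1] beta - eta = 12 - 12 = 0 — holds.
[2] gcd(8, 12) = 4 — holds.
[3] eps + theta = 8 + 14 = 22; 22 ≥ 19, bound 19 not met — fails.
[4] eta + theta = 26; 26 mod 3 = 2 — holds.
[5] beta = 12, and 12 ≠ 10 — holds.
[6] max(14, 12) = 14, not 16 — fails.
[7] min(12, 8) = 8, not 11 — fails.
[8] eps * theta = 8 * 14 = 112, not 110 — fails.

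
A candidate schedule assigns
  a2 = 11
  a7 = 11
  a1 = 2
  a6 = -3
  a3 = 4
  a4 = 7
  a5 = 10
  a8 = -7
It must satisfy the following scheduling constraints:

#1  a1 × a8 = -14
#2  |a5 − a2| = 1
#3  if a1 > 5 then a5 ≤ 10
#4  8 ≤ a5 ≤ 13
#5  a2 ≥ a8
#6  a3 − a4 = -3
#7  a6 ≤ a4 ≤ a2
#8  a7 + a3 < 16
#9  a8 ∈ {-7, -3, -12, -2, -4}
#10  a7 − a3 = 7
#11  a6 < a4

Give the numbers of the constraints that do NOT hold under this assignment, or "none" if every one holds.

No violations.

#1 a1 × a8 = 2 × (-7) = -14 — holds.
#2 |10 − 11| = 1 — holds.
#3 a1 = 2, not > 5; antecedent false, conditional vacuously true — holds.
#4 a5 = 10 lies in [8, 13] — holds.
#5 a2 = 11, a8 = -7; 11 ≥ -7 — holds.
#6 a3 − a4 = 4 − 7 = -3 — holds.
#7 values -3 ≤ 7 ≤ 11 — holds.
#8 a7 + a3 = 11 + 4 = 15; 15 < 16 — holds.
#9 a8 = -7 is in {-7, -3, -12, -2, -4} — holds.
#10 a7 − a3 = 11 − 4 = 7 — holds.
#11 a6 = -3, a4 = 7; -3 < 7 — holds.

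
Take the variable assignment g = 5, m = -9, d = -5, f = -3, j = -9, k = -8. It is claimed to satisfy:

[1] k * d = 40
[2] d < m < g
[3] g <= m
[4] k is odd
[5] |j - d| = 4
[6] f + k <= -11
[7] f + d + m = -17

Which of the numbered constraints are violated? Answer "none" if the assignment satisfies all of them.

[1] k * d = -8 * (-5) = 40 — holds.
[2] values -5, -9, 5; d = -5 is not < m = -9 — fails.
[3] g = 5, m = -9; 5 > -9 (want ≤) — fails.
[4] k = -8 is even — fails.
[5] |-9 - (-5)| = 4 — holds.
[6] f + k = -3 + (-8) = -11; -11 ≤ -11 — holds.
[7] f + d + m = -3 + (-5) + (-9) = -17 — holds.

The assignment fails constraints 2, 3, 4.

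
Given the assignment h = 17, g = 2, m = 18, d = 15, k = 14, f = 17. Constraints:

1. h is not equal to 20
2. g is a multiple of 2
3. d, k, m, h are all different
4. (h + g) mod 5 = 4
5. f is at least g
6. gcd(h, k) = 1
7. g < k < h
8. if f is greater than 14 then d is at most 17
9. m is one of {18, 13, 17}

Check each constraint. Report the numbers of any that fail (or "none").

Yes — all constraints hold.

1. h = 17, and 17 ≠ 20  holds
2. 2 / 2 = 1, so 2 divides 2  holds
3. values 15, 14, 18, 17 are pairwise distinct  holds
4. h + g = 19; 19 mod 5 = 4  holds
5. f = 17, g = 2; 17 ≥ 2  holds
6. gcd(17, 14) = 1  holds
7. values 2 < 14 < 17  holds
8. f = 17 > 14, so we need d ≤ 17; d = 15 ≤ 17  holds
9. m = 18 is in {18, 13, 17}  holds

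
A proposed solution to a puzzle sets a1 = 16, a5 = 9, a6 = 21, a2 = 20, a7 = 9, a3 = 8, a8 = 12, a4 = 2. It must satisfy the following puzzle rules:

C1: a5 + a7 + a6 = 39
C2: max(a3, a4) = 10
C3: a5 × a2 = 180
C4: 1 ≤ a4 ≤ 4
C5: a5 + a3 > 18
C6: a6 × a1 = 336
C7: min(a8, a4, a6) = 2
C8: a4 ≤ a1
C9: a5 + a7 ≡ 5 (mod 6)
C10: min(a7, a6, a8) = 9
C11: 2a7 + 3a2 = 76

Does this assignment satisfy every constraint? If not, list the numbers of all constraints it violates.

Constraints 2, 5, 9, and 11 do not hold.

C1: a5 + a7 + a6 = 9 + 9 + 21 = 39 — holds.
C2: max(8, 2) = 8, not 10 — does not hold.
C3: a5 × a2 = 9 × 20 = 180 — holds.
C4: a4 = 2 lies in [1, 4] — holds.
C5: a5 + a3 = 9 + 8 = 17; 17 ≤ 18, bound 18 not met — does not hold.
C6: a6 × a1 = 21 × 16 = 336 — holds.
C7: min(12, 2, 21) = 2 — holds.
C8: a4 = 2, a1 = 16; 2 ≤ 16 — holds.
C9: a5 + a7 = 18; 18 mod 6 = 0, not 5 — does not hold.
C10: min(9, 21, 12) = 9 — holds.
C11: 2a7 + 3a2 = 2(9) + 3(20) = 78, not 76 — does not hold.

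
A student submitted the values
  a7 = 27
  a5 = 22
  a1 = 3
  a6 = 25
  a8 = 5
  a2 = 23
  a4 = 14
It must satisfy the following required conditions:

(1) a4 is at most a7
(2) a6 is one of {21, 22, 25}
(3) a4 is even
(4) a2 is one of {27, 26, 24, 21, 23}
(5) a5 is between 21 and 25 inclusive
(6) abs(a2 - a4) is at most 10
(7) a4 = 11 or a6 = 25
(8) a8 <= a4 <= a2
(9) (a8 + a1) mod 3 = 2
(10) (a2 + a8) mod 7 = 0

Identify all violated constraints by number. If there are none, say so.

None — every constraint holds.

(1) a4 = 14, a7 = 27; 14 ≤ 27 — satisfied.
(2) a6 = 25 is in {21, 22, 25} — satisfied.
(3) a4 = 14 is even — satisfied.
(4) a2 = 23 is in {27, 26, 24, 21, 23} — satisfied.
(5) a5 = 22 lies in [21, 25] — satisfied.
(6) abs(23 - 14) = 9; 9 ≤ 10 — satisfied.
(7) a4 = 14 ≠ 11, but a6 = 25 = 25 (second disjunct) — satisfied.
(8) values 5 <= 14 <= 23 — satisfied.
(9) a8 + a1 = 8; 8 mod 3 = 2 — satisfied.
(10) a2 + a8 = 28; 28 mod 7 = 0 — satisfied.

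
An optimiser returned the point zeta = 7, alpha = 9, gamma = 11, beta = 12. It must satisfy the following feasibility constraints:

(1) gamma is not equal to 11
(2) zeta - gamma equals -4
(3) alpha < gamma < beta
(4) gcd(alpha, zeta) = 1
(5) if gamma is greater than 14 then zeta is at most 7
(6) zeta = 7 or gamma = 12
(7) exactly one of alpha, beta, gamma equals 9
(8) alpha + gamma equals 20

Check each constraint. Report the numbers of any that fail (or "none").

(1) gamma = 11, but 11 is required to differ — does not hold.
(2) zeta - gamma = 7 - 11 = -4 — holds.
(3) values 9 < 11 < 12 — holds.
(4) gcd(9, 7) = 1 — holds.
(5) gamma = 11, not > 14; antecedent false, conditional vacuously true — holds.
(6) zeta = 7 = 7 (first disjunct) — holds.
(7) alpha=9, beta=12, gamma=11; 1 of them equals 9 — holds.
(8) alpha + gamma = 9 + 11 = 20 — holds.

The assignment fails constraint 1.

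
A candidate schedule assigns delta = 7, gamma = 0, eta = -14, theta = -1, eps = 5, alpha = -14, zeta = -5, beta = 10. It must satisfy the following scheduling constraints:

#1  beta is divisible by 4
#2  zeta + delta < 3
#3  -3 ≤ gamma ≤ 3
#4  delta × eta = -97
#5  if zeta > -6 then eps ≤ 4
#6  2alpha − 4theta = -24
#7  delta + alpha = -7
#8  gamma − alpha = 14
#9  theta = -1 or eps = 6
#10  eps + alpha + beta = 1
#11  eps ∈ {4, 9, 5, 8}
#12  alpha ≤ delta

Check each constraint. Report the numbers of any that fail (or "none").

#1 10 = 4×2 + 2, so 4 does not divide 10  ✗
#2 zeta + delta = -5 + 7 = 2; 2 < 3  ✓
#3 gamma = 0 lies in [-3, 3]  ✓
#4 delta × eta = 7 × (-14) = -98, not -97  ✗
#5 zeta = -5 > -6, so we need eps ≤ 4; but eps = 5 > 4  ✗
#6 2alpha − 4theta = 2(-14) − 4(-1) = -24  ✓
#7 delta + alpha = 7 + (-14) = -7  ✓
#8 gamma − alpha = 0 − (-14) = 14  ✓
#9 theta = -1 = -1 (first disjunct)  ✓
#10 eps + alpha + beta = 5 + (-14) + 10 = 1  ✓
#11 eps = 5 is in {4, 9, 5, 8}  ✓
#12 alpha = -14, delta = 7; -14 ≤ 7  ✓

Constraints 1, 4, and 5 do not hold.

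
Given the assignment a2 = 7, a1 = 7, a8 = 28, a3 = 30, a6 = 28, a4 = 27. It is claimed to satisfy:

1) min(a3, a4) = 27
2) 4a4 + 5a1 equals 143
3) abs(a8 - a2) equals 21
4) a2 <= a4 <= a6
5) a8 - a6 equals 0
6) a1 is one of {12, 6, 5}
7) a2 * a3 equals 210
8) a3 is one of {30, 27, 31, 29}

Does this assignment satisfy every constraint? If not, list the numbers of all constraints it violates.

1) min(30, 27) = 27 — holds.
2) 4a4 + 5a1 = 4(27) + 5(7) = 143 — holds.
3) abs(28 - 7) = 21 — holds.
4) values 7 <= 27 <= 28 — holds.
5) a8 - a6 = 28 - 28 = 0 — holds.
6) a1 = 7 is not in {12, 6, 5} — does not hold.
7) a2 * a3 = 7 * 30 = 210 — holds.
8) a3 = 30 is in {30, 27, 31, 29} — holds.

Violated: 6.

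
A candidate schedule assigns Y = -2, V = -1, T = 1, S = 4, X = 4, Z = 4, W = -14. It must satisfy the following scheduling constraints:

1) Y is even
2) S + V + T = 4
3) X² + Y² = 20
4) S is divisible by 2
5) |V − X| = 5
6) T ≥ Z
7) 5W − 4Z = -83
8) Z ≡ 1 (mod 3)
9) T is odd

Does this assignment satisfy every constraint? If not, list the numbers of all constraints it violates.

Constraints 6 and 7 do not hold.

1) Y = -2 is even — holds.
2) S + V + T = 4 + (-1) + 1 = 4 — holds.
3) X² + Y² = 4² + (-2)² = 16 + 4 = 20 — holds.
4) 4 / 2 = 2, so 2 divides 4 — holds.
5) |-1 − 4| = 5 — holds.
6) T = 1, Z = 4; 1 < 4 (want ≥) — does not hold.
7) 5W − 4Z = 5(-14) − 4(4) = -86, not -83 — does not hold.
8) 4 mod 3 = 1 — holds.
9) T = 1 is odd — holds.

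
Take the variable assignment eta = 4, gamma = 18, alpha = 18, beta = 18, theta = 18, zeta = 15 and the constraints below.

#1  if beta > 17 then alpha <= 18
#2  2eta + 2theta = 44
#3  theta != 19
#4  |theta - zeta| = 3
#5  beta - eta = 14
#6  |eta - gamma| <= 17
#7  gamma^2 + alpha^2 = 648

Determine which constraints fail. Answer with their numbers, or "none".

#1 beta = 18 > 17, so we need alpha ≤ 18; alpha = 18 ≤ 18 — holds.
#2 2eta + 2theta = 2(4) + 2(18) = 44 — holds.
#3 theta = 18, and 18 ≠ 19 — holds.
#4 |18 - 15| = 3 — holds.
#5 beta - eta = 18 - 4 = 14 — holds.
#6 |4 - 18| = 14; 14 ≤ 17 — holds.
#7 gamma^2 + alpha^2 = 18^2 + 18^2 = 324 + 324 = 648 — holds.

None — every constraint holds.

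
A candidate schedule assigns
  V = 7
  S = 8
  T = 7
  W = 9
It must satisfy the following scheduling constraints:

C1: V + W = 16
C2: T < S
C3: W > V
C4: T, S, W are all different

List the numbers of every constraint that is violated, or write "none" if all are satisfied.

C1: V + W = 7 + 9 = 16 — holds.
C2: T = 7, S = 8; 7 < 8 — holds.
C3: W = 9, V = 7; 9 > 7 — holds.
C4: values 7, 8, 9 are pairwise distinct — holds.

Yes — all constraints hold.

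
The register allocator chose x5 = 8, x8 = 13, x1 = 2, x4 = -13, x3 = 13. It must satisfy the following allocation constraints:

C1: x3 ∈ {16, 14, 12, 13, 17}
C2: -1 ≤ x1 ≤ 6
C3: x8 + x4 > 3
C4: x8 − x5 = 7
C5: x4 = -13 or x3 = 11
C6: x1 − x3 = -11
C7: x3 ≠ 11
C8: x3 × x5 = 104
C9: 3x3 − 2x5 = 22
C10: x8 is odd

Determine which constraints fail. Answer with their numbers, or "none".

Violated: 3, 4, and 9.

C1: x3 = 13 is in {16, 14, 12, 13, 17} — holds.
C2: x1 = 2 lies in [-1, 6] — holds.
C3: x8 + x4 = 13 + (-13) = 0; 0 ≤ 3, bound 3 not met — does not hold.
C4: x8 − x5 = 13 − 8 = 5, not 7 — does not hold.
C5: x4 = -13 = -13 (first disjunct) — holds.
C6: x1 − x3 = 2 − 13 = -11 — holds.
C7: x3 = 13, and 13 ≠ 11 — holds.
C8: x3 × x5 = 13 × 8 = 104 — holds.
C9: 3x3 − 2x5 = 3(13) − 2(8) = 23, not 22 — does not hold.
C10: x8 = 13 is odd — holds.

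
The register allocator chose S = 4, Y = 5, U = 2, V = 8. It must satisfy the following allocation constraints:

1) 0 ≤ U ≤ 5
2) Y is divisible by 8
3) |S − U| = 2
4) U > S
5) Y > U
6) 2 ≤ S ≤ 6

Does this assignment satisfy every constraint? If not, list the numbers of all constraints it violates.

1) U = 2 lies in [0, 5] — satisfied.
2) 5 = 8×0 + 5, so 8 does not divide 5 — violated.
3) |4 − 2| = 2 — satisfied.
4) U = 2, S = 4; 2 ≤ 4 (want >) — violated.
5) Y = 5, U = 2; 5 > 2 — satisfied.
6) S = 4 lies in [2, 6] — satisfied.

No — constraints 2 and 4 are not satisfied.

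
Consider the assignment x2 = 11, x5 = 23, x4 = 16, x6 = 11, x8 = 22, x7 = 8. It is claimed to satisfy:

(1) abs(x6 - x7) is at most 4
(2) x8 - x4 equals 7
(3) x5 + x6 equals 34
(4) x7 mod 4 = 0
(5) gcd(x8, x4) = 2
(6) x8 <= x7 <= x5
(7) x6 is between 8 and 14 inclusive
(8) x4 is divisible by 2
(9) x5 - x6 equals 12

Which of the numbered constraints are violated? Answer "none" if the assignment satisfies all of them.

No — constraints 2, 6 are not satisfied.

(1) abs(11 - 8) = 3; 3 ≤ 4 — holds.
(2) x8 - x4 = 22 - 16 = 6, not 7 — fails.
(3) x5 + x6 = 23 + 11 = 34 — holds.
(4) 8 mod 4 = 0 — holds.
(5) gcd(22, 16) = 2 — holds.
(6) values 22, 8, 23; x8 = 22 is not <= x7 = 8 — fails.
(7) x6 = 11 lies in [8, 14] — holds.
(8) 16 / 2 = 8, so 2 divides 16 — holds.
(9) x5 - x6 = 23 - 11 = 12 — holds.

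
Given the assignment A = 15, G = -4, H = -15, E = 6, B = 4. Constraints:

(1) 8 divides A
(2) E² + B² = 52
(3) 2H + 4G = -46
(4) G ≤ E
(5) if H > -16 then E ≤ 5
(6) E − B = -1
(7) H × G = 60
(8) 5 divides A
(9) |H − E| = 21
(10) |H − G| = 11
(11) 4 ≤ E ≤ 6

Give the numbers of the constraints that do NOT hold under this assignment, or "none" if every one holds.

(1) 15 = 8×1 + 7, so 8 does not divide 15 — does not hold.
(2) E² + B² = 6² + 4² = 36 + 16 = 52 — holds.
(3) 2H + 4G = 2(-15) + 4(-4) = -46 — holds.
(4) G = -4, E = 6; -4 ≤ 6 — holds.
(5) H = -15 > -16, so we need E ≤ 5; but E = 6 > 5 — does not hold.
(6) E − B = 6 − 4 = 2, not -1 — does not hold.
(7) H × G = -15 × (-4) = 60 — holds.
(8) 15 / 5 = 3, so 5 divides 15 — holds.
(9) |-15 − 6| = 21 — holds.
(10) |-15 − (-4)| = 11 — holds.
(11) E = 6 lies in [4, 6] — holds.

No — constraints 1, 5, 6 are not satisfied.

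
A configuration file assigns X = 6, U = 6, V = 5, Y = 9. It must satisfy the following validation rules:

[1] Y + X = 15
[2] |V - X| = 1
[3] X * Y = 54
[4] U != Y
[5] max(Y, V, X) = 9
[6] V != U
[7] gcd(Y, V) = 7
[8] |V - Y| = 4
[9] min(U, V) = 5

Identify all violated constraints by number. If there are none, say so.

Violated: 7.

[1] Y + X = 9 + 6 = 15 — satisfied.
[2] |5 - 6| = 1 — satisfied.
[3] X * Y = 6 * 9 = 54 — satisfied.
[4] U = 6, Y = 9; distinct — satisfied.
[5] max(9, 5, 6) = 9 — satisfied.
[6] V = 5, U = 6; distinct — satisfied.
[7] gcd(9, 5) = 1, not 7 — violated.
[8] |5 - 9| = 4 — satisfied.
[9] min(6, 5) = 5 — satisfied.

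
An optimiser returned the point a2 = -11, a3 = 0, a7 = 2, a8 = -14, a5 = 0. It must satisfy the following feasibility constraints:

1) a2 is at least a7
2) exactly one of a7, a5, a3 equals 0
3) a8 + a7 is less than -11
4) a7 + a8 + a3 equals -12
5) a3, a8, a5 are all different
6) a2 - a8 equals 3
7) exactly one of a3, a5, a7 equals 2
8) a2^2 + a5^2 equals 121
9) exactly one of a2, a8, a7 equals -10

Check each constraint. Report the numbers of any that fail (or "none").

1) a2 = -11, a7 = 2; -11 < 2 (want ≥)  no
2) a7=2, a5=0, a3=0; 2 of them equal 0, not exactly one  no
3) a8 + a7 = -14 + 2 = -12; -12 < -11  yes
4) a7 + a8 + a3 = 2 + (-14) + 0 = -12  yes
5) a3 = a5 = 0, not all different  no
6) a2 - a8 = -11 - (-14) = 3  yes
7) a3=0, a5=0, a7=2; 1 of them equals 2  yes
8) a2^2 + a5^2 = (-11)^2 + 0^2 = 121 + 0 = 121  yes
9) a2=-11, a8=-14, a7=2; 0 of them equal -10, not exactly one  no

Constraints 1, 2, 5, 9 are violated.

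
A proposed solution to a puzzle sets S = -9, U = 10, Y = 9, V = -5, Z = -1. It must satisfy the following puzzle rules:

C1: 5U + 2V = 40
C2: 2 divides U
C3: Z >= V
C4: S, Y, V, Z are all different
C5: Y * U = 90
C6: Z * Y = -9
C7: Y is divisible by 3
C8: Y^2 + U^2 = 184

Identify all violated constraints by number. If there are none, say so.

Constraint 8 does not hold.

C1: 5U + 2V = 5(10) + 2(-5) = 40  ✓
C2: 10 / 2 = 5, so 2 divides 10  ✓
C3: Z = -1, V = -5; -1 ≥ -5  ✓
C4: values -9, 9, -5, -1 are pairwise distinct  ✓
C5: Y * U = 9 * 10 = 90  ✓
C6: Z * Y = -1 * 9 = -9  ✓
C7: 9 / 3 = 3, so 3 divides 9  ✓
C8: Y^2 + U^2 = 9^2 + 10^2 = 81 + 100 = 181, not 184  ✗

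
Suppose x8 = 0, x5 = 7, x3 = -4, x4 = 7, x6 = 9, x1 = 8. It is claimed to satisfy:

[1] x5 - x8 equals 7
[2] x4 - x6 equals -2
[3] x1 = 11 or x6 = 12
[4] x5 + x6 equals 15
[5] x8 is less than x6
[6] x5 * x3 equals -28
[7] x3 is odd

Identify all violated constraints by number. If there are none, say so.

[1] x5 - x8 = 7 - 0 = 7 — satisfied.
[2] x4 - x6 = 7 - 9 = -2 — satisfied.
[3] x1 = 8 ≠ 11 and x6 = 9 ≠ 12; both disjuncts false — violated.
[4] x5 + x6 = 7 + 9 = 16, not 15 — violated.
[5] x8 = 0, x6 = 9; 0 < 9 — satisfied.
[6] x5 * x3 = 7 * (-4) = -28 — satisfied.
[7] x3 = -4 is even — violated.

No — constraints 3, 4, 7 are not satisfied.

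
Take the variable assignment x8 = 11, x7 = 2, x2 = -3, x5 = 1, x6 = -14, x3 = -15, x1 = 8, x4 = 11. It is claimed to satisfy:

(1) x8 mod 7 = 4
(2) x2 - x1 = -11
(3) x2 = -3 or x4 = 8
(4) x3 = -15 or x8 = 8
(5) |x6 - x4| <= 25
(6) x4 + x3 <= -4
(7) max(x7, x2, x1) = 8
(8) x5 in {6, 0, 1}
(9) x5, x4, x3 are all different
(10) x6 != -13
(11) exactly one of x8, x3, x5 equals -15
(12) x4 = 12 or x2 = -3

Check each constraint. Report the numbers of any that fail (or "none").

The assignment satisfies every constraint.

(1) 11 mod 7 = 4 — OK.
(2) x2 - x1 = -3 - 8 = -11 — OK.
(3) x2 = -3 = -3 (first disjunct) — OK.
(4) x3 = -15 = -15 (first disjunct) — OK.
(5) |-14 - 11| = 25; 25 ≤ 25 — OK.
(6) x4 + x3 = 11 + (-15) = -4; -4 ≤ -4 — OK.
(7) max(2, -3, 8) = 8 — OK.
(8) x5 = 1 is in {6, 0, 1} — OK.
(9) values 1, 11, -15 are pairwise distinct — OK.
(10) x6 = -14, and -14 ≠ -13 — OK.
(11) x8=11, x3=-15, x5=1; 1 of them equals -15 — OK.
(12) x4 = 11 ≠ 12, but x2 = -3 = -3 (second disjunct) — OK.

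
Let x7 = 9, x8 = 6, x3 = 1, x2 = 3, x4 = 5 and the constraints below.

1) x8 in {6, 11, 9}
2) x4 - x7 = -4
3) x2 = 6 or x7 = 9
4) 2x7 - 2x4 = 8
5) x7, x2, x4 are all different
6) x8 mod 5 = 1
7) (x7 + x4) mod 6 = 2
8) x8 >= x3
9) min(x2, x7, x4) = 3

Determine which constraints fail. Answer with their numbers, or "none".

1) x8 = 6 is in {6, 11, 9} — satisfied.
2) x4 - x7 = 5 - 9 = -4 — satisfied.
3) x2 = 3 ≠ 6, but x7 = 9 = 9 (second disjunct) — satisfied.
4) 2x7 - 2x4 = 2(9) - 2(5) = 8 — satisfied.
5) values 9, 3, 5 are pairwise distinct — satisfied.
6) 6 mod 5 = 1 — satisfied.
7) x7 + x4 = 14; 14 mod 6 = 2 — satisfied.
8) x8 = 6, x3 = 1; 6 ≥ 1 — satisfied.
9) min(3, 9, 5) = 3 — satisfied.

Yes — all constraints hold.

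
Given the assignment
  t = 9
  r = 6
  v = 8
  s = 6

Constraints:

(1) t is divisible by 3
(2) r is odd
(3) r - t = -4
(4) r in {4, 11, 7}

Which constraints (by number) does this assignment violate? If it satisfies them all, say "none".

(1) 9 / 3 = 3, so 3 divides 9 — satisfied.
(2) r = 6 is even — violated.
(3) r - t = 6 - 9 = -3, not -4 — violated.
(4) r = 6 is not in {4, 11, 7} — violated.

Constraints 2, 3, and 4 do not hold.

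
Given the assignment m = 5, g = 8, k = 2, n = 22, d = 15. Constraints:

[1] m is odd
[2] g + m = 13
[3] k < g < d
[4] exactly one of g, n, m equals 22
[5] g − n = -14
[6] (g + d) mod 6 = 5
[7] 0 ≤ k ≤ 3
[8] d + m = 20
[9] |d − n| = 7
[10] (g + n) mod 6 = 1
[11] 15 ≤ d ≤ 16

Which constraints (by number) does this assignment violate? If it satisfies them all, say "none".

No — constraint 10 is not satisfied.

[1] m = 5 is odd  holds
[2] g + m = 8 + 5 = 13  holds
[3] values 2 < 8 < 15  holds
[4] g=8, n=22, m=5; 1 of them equals 22  holds
[5] g − n = 8 − 22 = -14  holds
[6] g + d = 23; 23 mod 6 = 5  holds
[7] k = 2 lies in [0, 3]  holds
[8] d + m = 15 + 5 = 20  holds
[9] |15 − 22| = 7  holds
[10] g + n = 30; 30 mod 6 = 0, not 1  fails
[11] d = 15 lies in [15, 16]  holds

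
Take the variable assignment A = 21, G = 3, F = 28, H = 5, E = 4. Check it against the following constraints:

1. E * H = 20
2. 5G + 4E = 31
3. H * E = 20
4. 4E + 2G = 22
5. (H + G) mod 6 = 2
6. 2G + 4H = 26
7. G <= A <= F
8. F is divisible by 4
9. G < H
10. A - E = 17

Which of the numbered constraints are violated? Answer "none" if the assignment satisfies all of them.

1. E * H = 4 * 5 = 20 — satisfied.
2. 5G + 4E = 5(3) + 4(4) = 31 — satisfied.
3. H * E = 5 * 4 = 20 — satisfied.
4. 4E + 2G = 4(4) + 2(3) = 22 — satisfied.
5. H + G = 8; 8 mod 6 = 2 — satisfied.
6. 2G + 4H = 2(3) + 4(5) = 26 — satisfied.
7. values 3 <= 21 <= 28 — satisfied.
8. 28 / 4 = 7, so 4 divides 28 — satisfied.
9. G = 3, H = 5; 3 < 5 — satisfied.
10. A - E = 21 - 4 = 17 — satisfied.

No violations.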